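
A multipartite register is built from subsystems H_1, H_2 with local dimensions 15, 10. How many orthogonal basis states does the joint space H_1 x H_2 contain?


dim(H_1 x H_2) = 15 * 10
= 150

150


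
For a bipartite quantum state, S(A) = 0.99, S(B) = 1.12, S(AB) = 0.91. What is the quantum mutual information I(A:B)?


I(A:B) = S(A) + S(B) - S(AB)
= 0.99 + 1.12 - 0.91
= 1.2000

1.2000


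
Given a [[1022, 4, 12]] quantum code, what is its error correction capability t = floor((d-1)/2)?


Code parameters: [[1022, 4, 12]], distance d = 12.
Number of correctable errors = floor((d-1)/2)
= floor((12 - 1)/2)
= floor(11/2)
= 5

5


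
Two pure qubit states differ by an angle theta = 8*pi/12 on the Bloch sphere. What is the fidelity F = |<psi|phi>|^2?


For states separated by angle theta on Bloch sphere:
F = cos^2(theta/2)
theta = 8*pi/12 = 2.0944
theta/2 = 1.0472
cos(theta/2) = 0.5000
F = 0.2500

0.2500


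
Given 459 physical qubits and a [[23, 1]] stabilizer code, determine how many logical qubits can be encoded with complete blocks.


Each code block uses 23 physical qubits for 1 logical qubit(s).
Number of complete blocks = floor(459 / 23) = 19
Logical qubits = 19 * 1
= 19

19


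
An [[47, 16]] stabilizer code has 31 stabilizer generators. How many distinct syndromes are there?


Each stabilizer generator gives a binary (+1 or -1) measurement outcome.
With 31 independent generators:
Total syndromes = 2^31
= 2147483648

2147483648


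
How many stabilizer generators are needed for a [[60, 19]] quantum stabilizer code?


For an [[n,k]] stabilizer code:
Number of stabilizer generators = n - k
= 60 - 19
= 41

41


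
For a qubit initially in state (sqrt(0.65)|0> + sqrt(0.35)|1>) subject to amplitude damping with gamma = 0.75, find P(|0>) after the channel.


For amplitude damping with parameter gamma on state sqrt(a)|0> + sqrt(b)|1>:
alpha^2 = 0.65, beta^2 = 0.35
P(|0>) = alpha^2 + gamma * beta^2
= 0.65 + 0.75 * 0.35
= 0.65 + 0.2625
= 0.9125

0.9125


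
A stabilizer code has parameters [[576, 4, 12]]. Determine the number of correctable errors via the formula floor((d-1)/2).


Code parameters: [[576, 4, 12]], distance d = 12.
Number of correctable errors = floor((d-1)/2)
= floor((12 - 1)/2)
= floor(11/2)
= 5

5


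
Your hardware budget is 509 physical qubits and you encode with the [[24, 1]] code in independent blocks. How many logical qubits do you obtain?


Each code block uses 24 physical qubits for 1 logical qubit(s).
Number of complete blocks = floor(509 / 24) = 21
Logical qubits = 21 * 1
= 21

21


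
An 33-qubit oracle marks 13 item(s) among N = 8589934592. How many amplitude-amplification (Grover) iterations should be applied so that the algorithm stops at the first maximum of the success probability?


After j Grover iterations the success probability is P(j) = sin^2((2j+1)*theta), where sin(theta) = sqrt(k/N).
N = 2^33 = 8589934592, k = 13
sin(theta) = sqrt(k/N) = 3.890243159e-05
theta = arcsin(sqrt(k/N)) = 3.89024316e-05 rad
P(j) reaches its first maximum when (2j+1)*theta is as close as possible to pi/2, i.e. j = round(pi/(4*theta) - 1/2).
pi/(4*theta) - 1/2 = 20188.4222
(For comparison, the common estimate pi/4 * sqrt(N/k) = 20188.9222; the exact maximiser is used here.)
Optimal iterations = 20188

20188


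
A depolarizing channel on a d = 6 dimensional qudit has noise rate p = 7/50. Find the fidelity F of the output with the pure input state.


F = (1-p) + p/d
= (1 - 0.1400) + 0.1400/6
= 0.8600 + 0.0233
= 0.8833

0.8833


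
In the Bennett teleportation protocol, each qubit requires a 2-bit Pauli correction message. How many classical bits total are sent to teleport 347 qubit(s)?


Quantum teleportation requires 2 classical bits per qubit teleported.
347 qubit(s) -> 2 * 347 = 694 classical bits

694


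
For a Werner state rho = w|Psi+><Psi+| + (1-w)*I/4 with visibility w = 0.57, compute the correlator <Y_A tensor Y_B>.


|Psi+> = (|01> + |10>)/sqrt(2)
For the pure Bell state, <Y_A Y_B> = +1 (Bell-state Pauli correlator).
The maximally-mixed part I/4 has tr(I/4 * P tensor P) = 0 for any traceless Pauli P.
So <Y_A Y_B>_rho = w * (+1) + (1 - w) * 0
= 0.57 * (+1)
= 0.5700

0.5700


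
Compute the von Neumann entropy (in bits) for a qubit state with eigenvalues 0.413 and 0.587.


S = -p*log2(p) - (1-p)*log2(1-p)
p = 0.4130, 1-p = 0.5870
= -0.4130 * log2(0.4130) - 0.5870 * log2(0.5870)
= -(-0.5269) - (-0.4511)
= 0.9780

0.9780


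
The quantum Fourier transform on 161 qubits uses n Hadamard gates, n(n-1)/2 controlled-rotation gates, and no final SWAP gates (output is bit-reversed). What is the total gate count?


Hadamard gates: 161
Controlled rotations: n*(n-1)/2 = 161*160/2 = 12880
SWAP gates: 0 (omitted)
Total = 161 + 12880
= 13041

13041


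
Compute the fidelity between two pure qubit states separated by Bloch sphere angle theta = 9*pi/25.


For states separated by angle theta on Bloch sphere:
F = cos^2(theta/2)
theta = 9*pi/25 = 1.1310
theta/2 = 0.5655
cos(theta/2) = 0.8443
F = 0.7129

0.7129


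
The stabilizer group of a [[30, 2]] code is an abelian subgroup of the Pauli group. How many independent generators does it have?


For an [[n,k]] stabilizer code:
Number of stabilizer generators = n - k
= 30 - 2
= 28

28


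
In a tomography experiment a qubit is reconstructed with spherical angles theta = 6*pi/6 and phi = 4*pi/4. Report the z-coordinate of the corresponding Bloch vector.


theta = 3.1416, phi = 3.1416
r_z = cos(theta) = -1.0000

-1.0000


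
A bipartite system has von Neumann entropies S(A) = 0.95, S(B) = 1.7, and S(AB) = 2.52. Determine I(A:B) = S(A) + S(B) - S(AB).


I(A:B) = S(A) + S(B) - S(AB)
= 0.95 + 1.7 - 2.52
= 0.1300

0.1300


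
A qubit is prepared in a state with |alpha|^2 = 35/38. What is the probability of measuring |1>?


|alpha|^2 = 35/38 = 0.9211
|beta|^2 = 1 - 35/38 = 3/38 = 0.0789
P(|1>) = |beta|^2 = 0.0789

0.0789


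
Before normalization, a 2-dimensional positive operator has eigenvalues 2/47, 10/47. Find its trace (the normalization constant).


tr(M) = sum of eigenvalues
= 2/47 + 10/47
= 12/47
= 0.2553

0.2553


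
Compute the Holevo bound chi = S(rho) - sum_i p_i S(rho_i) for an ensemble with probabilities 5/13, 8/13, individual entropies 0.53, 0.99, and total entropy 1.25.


chi = S(rho) - sum_i p_i * S(rho_i)
Weighted entropy = 5/13 * 0.53 + 8/13 * 0.99
= 0.8131
chi = 1.25 - 0.8131
= 0.4369

0.4369


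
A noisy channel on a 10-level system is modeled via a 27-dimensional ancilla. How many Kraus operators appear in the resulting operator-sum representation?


Tracing out the environment in an orthonormal basis {|i>_E} gives Kraus operators K_i = <i|_E U |0>_E.
Number of Kraus operators = dim(H_env) = d_env
= 27

27


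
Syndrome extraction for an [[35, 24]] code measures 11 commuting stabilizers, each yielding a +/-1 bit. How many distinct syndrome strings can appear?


Each stabilizer generator gives a binary (+1 or -1) measurement outcome.
With 11 independent generators:
Total syndromes = 2^11
= 2048

2048


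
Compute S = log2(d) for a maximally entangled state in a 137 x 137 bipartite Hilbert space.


For a maximally entangled state in d x d:
S = log2(d) = log2(137)
= 7.0980

7.0980


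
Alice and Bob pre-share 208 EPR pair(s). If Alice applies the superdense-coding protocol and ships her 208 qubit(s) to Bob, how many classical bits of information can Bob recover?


Superdense coding allows 2 classical bits per shared entangled pair.
208 pair(s) -> 2 * 208 = 416 classical bits

416


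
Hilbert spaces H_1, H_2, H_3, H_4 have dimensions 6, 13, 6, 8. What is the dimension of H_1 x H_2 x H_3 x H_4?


dim(H_1 x H_2 x H_3 x H_4) = 6 * 13 * 6 * 8
= 78 * 6 * 8
= 468 * 8
= 3744

3744


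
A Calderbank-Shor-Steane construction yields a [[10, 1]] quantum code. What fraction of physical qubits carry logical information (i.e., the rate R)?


Code rate R = k/n
= 1/10
= 0.1000

0.1000


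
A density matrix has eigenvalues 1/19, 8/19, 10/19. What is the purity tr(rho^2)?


tr(rho^2) = sum of eigenvalues squared
= (1/19)^2 + (8/19)^2 + (10/19)^2
= (1 + 64 + 100) / 361
= 165/361
= 0.4571

0.4571


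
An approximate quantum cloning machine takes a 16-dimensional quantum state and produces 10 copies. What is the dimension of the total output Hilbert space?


Output space = H^(tensor 10) where dim(H) = 16
dim = 16^10
= 256 (after 2 factors)
= 4096 (after 3 factors)
= 65536 (after 4 factors)
= 1048576 (after 5 factors)
= 16777216 (after 6 factors)
= 268435456 (after 7 factors)
= 4294967296 (after 8 factors)
= 68719476736 (after 9 factors)
= 1099511627776 (after 10 factors)
= 1099511627776

1099511627776


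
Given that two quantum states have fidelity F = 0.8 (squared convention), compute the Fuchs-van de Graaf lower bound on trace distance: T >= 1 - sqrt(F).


Fuchs-van de Graaf (squared-fidelity convention): 1 - sqrt(F) <= T <= sqrt(1 - F).
Lower bound: T >= 1 - sqrt(F)
sqrt(F) = sqrt(0.8) = 0.8944
T >= 1 - 0.8944
T >= 0.1056

0.1056


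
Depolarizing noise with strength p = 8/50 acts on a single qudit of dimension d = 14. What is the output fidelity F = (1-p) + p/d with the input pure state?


F = (1-p) + p/d
= (1 - 0.1600) + 0.1600/14
= 0.8400 + 0.0114
= 0.8514

0.8514


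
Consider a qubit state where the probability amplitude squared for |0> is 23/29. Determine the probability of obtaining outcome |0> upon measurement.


|alpha|^2 = 23/29 = 0.7931
|beta|^2 = 1 - 23/29 = 6/29 = 0.2069
P(|0>) = |alpha|^2 = 0.7931

0.7931


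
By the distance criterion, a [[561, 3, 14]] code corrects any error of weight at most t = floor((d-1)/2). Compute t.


Code parameters: [[561, 3, 14]], distance d = 14.
Number of correctable errors = floor((d-1)/2)
= floor((14 - 1)/2)
= floor(13/2)
= 6

6


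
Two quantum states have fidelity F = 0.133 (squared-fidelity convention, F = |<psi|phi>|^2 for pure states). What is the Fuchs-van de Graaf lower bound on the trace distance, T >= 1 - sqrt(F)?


Fuchs-van de Graaf (squared-fidelity convention): 1 - sqrt(F) <= T <= sqrt(1 - F).
Lower bound: T >= 1 - sqrt(F)
sqrt(F) = sqrt(0.133) = 0.3647
T >= 1 - 0.3647
T >= 0.6353

0.6353


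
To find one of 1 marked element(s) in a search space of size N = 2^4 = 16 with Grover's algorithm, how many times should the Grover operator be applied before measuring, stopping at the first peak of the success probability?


After j Grover iterations the success probability is P(j) = sin^2((2j+1)*theta), where sin(theta) = sqrt(k/N).
N = 2^4 = 16, k = 1
sin(theta) = sqrt(k/N) = 0.25
theta = arcsin(sqrt(k/N)) = 0.2526802551 rad
P(j) reaches its first maximum when (2j+1)*theta is as close as possible to pi/2, i.e. j = round(pi/(4*theta) - 1/2).
pi/(4*theta) - 1/2 = 2.6083
(For comparison, the common estimate pi/4 * sqrt(N/k) = 3.1416; the exact maximiser is used here.)
Optimal iterations = 3

3


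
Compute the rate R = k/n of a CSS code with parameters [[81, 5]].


Code rate R = k/n
= 5/81
= 0.0617

0.0617


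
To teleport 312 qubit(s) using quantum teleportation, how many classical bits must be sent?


Quantum teleportation requires 2 classical bits per qubit teleported.
312 qubit(s) -> 2 * 312 = 624 classical bits

624


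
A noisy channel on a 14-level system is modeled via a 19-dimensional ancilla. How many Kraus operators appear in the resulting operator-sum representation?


Tracing out the environment in an orthonormal basis {|i>_E} gives Kraus operators K_i = <i|_E U |0>_E.
Number of Kraus operators = dim(H_env) = d_env
= 19

19


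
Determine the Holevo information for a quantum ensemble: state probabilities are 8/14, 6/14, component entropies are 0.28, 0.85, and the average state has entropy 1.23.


chi = S(rho) - sum_i p_i * S(rho_i)
Weighted entropy = 8/14 * 0.28 + 6/14 * 0.85
= 0.5243
chi = 1.23 - 0.5243
= 0.7057

0.7057


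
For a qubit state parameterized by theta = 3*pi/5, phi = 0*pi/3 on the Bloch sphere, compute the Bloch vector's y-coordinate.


theta = 1.8850, phi = 0.0000
r_y = sin(theta)*sin(phi) = 0.9511 * 0.0000
r_y = 0.0000

0.0000


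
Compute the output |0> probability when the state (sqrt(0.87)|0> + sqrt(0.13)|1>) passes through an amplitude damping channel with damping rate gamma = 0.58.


For amplitude damping with parameter gamma on state sqrt(a)|0> + sqrt(b)|1>:
alpha^2 = 0.87, beta^2 = 0.13
P(|0>) = alpha^2 + gamma * beta^2
= 0.87 + 0.58 * 0.13
= 0.87 + 0.0754
= 0.9454

0.9454


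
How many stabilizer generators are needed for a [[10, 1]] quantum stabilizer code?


For an [[n,k]] stabilizer code:
Number of stabilizer generators = n - k
= 10 - 1
= 9

9


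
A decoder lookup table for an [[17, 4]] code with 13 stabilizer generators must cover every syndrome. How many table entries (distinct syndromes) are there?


Each stabilizer generator gives a binary (+1 or -1) measurement outcome.
With 13 independent generators:
Total syndromes = 2^13
= 8192

8192


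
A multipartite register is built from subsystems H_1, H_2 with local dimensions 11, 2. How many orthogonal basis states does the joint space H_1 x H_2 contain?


dim(H_1 x H_2) = 11 * 2
= 22

22


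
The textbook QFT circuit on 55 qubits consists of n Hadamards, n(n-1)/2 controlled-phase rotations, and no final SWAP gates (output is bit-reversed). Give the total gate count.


Hadamard gates: 55
Controlled rotations: n*(n-1)/2 = 55*54/2 = 1485
SWAP gates: 0 (omitted)
Total = 55 + 1485
= 1540

1540


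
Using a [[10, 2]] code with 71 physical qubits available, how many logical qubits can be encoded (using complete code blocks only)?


Each code block uses 10 physical qubits for 2 logical qubit(s).
Number of complete blocks = floor(71 / 10) = 7
Logical qubits = 7 * 2
= 14

14


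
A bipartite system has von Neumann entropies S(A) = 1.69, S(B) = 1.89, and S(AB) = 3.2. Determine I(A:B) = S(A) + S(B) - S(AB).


I(A:B) = S(A) + S(B) - S(AB)
= 1.69 + 1.89 - 3.2
= 0.3800

0.3800


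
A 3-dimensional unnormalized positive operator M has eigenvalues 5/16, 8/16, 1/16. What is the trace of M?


tr(M) = sum of eigenvalues
= 5/16 + 8/16 + 1/16
= 14/16
= 0.8750

0.8750


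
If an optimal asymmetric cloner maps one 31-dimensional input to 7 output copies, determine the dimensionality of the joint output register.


Output space = H^(tensor 7) where dim(H) = 31
dim = 31^7
= 961 (after 2 factors)
= 29791 (after 3 factors)
= 923521 (after 4 factors)
= 28629151 (after 5 factors)
= 887503681 (after 6 factors)
= 27512614111 (after 7 factors)
= 27512614111

27512614111


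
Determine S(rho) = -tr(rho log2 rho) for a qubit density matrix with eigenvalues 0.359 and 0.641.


S = -p*log2(p) - (1-p)*log2(1-p)
p = 0.3590, 1-p = 0.6410
= -0.3590 * log2(0.3590) - 0.6410 * log2(0.6410)
= -(-0.5306) - (-0.4113)
= 0.9418

0.9418


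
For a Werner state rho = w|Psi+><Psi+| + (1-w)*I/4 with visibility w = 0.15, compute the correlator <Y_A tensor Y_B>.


|Psi+> = (|01> + |10>)/sqrt(2)
For the pure Bell state, <Y_A Y_B> = +1 (Bell-state Pauli correlator).
The maximally-mixed part I/4 has tr(I/4 * P tensor P) = 0 for any traceless Pauli P.
So <Y_A Y_B>_rho = w * (+1) + (1 - w) * 0
= 0.15 * (+1)
= 0.1500

0.1500


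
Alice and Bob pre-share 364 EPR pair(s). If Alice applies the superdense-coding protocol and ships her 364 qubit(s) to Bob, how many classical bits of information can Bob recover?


Superdense coding allows 2 classical bits per shared entangled pair.
364 pair(s) -> 2 * 364 = 728 classical bits

728


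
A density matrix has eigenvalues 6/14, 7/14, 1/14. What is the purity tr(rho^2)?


tr(rho^2) = sum of eigenvalues squared
= (6/14)^2 + (7/14)^2 + (1/14)^2
= (36 + 49 + 1) / 196
= 86/196
= 0.4388

0.4388


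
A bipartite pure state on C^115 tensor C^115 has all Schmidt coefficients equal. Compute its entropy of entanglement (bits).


For a maximally entangled state in d x d:
S = log2(d) = log2(115)
= 6.8455

6.8455


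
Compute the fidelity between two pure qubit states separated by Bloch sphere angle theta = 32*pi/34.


For states separated by angle theta on Bloch sphere:
F = cos^2(theta/2)
theta = 32*pi/34 = 2.9568
theta/2 = 1.4784
cos(theta/2) = 0.0923
F = 0.0085

0.0085


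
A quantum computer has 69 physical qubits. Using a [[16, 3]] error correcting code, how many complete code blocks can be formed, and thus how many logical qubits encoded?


Each code block uses 16 physical qubits for 3 logical qubit(s).
Number of complete blocks = floor(69 / 16) = 4
Logical qubits = 4 * 3
= 12

12


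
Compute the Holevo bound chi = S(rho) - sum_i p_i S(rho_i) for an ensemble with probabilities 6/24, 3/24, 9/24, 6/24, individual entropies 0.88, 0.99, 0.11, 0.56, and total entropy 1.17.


chi = S(rho) - sum_i p_i * S(rho_i)
Weighted entropy = 6/24 * 0.88 + 3/24 * 0.99 + 9/24 * 0.11 + 6/24 * 0.56
= 0.5250
chi = 1.17 - 0.5250
= 0.6450

0.6450


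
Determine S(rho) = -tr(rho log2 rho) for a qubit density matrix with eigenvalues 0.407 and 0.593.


S = -p*log2(p) - (1-p)*log2(1-p)
p = 0.4070, 1-p = 0.5930
= -0.4070 * log2(0.4070) - 0.5930 * log2(0.5930)
= -(-0.5278) - (-0.4471)
= 0.9749

0.9749


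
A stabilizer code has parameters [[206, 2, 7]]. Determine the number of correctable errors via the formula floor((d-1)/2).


Code parameters: [[206, 2, 7]], distance d = 7.
Number of correctable errors = floor((d-1)/2)
= floor((7 - 1)/2)
= floor(6/2)
= 3

3


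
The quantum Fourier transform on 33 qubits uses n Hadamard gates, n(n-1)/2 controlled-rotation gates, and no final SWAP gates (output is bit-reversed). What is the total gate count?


Hadamard gates: 33
Controlled rotations: n*(n-1)/2 = 33*32/2 = 528
SWAP gates: 0 (omitted)
Total = 33 + 528
= 561

561


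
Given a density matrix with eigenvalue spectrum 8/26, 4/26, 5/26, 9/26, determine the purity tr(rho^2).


tr(rho^2) = sum of eigenvalues squared
= (8/26)^2 + (4/26)^2 + (5/26)^2 + (9/26)^2
= (64 + 16 + 25 + 81) / 676
= 186/676
= 0.2751

0.2751


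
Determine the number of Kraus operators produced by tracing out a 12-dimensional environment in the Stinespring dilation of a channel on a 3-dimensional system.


Tracing out the environment in an orthonormal basis {|i>_E} gives Kraus operators K_i = <i|_E U |0>_E.
Number of Kraus operators = dim(H_env) = d_env
= 12

12


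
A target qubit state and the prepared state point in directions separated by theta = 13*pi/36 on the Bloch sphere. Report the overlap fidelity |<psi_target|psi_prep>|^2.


For states separated by angle theta on Bloch sphere:
F = cos^2(theta/2)
theta = 13*pi/36 = 1.1345
theta/2 = 0.5672
cos(theta/2) = 0.8434
F = 0.7113

0.7113


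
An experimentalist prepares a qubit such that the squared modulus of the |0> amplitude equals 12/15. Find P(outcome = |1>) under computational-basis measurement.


|alpha|^2 = 12/15 = 0.8000
|beta|^2 = 1 - 12/15 = 3/15 = 0.2000
P(|1>) = |beta|^2 = 0.2000

0.2000


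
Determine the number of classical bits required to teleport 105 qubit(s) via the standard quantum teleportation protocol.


Quantum teleportation requires 2 classical bits per qubit teleported.
105 qubit(s) -> 2 * 105 = 210 classical bits

210


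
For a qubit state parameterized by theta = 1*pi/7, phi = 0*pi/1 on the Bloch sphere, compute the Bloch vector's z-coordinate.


theta = 0.4488, phi = 0.0000
r_z = cos(theta) = 0.9010

0.9010


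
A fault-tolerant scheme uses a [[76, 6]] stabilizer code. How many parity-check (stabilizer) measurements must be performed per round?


For an [[n,k]] stabilizer code:
Number of stabilizer generators = n - k
= 76 - 6
= 70

70


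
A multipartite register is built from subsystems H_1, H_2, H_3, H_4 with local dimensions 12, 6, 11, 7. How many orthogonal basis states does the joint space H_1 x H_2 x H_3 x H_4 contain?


dim(H_1 x H_2 x H_3 x H_4) = 12 * 6 * 11 * 7
= 72 * 11 * 7
= 792 * 7
= 5544

5544


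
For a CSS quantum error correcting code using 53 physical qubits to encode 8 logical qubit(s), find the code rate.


Code rate R = k/n
= 8/53
= 0.1509

0.1509


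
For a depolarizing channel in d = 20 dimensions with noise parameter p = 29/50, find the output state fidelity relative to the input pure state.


F = (1-p) + p/d
= (1 - 0.5800) + 0.5800/20
= 0.4200 + 0.0290
= 0.4490

0.4490


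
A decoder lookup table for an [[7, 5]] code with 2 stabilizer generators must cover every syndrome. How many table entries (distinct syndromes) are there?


Each stabilizer generator gives a binary (+1 or -1) measurement outcome.
With 2 independent generators:
Total syndromes = 2^2
= 4

4


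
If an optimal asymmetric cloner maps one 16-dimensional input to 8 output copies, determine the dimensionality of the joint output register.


Output space = H^(tensor 8) where dim(H) = 16
dim = 16^8
= 256 (after 2 factors)
= 4096 (after 3 factors)
= 65536 (after 4 factors)
= 1048576 (after 5 factors)
= 16777216 (after 6 factors)
= 268435456 (after 7 factors)
= 4294967296 (after 8 factors)
= 4294967296

4294967296


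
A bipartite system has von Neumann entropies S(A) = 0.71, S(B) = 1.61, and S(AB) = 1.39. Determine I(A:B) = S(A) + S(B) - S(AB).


I(A:B) = S(A) + S(B) - S(AB)
= 0.71 + 1.61 - 1.39
= 0.9300

0.9300


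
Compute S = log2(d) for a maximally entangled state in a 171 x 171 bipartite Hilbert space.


For a maximally entangled state in d x d:
S = log2(d) = log2(171)
= 7.4179

7.4179


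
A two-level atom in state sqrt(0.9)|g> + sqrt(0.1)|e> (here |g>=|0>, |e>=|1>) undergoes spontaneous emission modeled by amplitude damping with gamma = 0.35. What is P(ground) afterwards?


For amplitude damping with parameter gamma on state sqrt(a)|0> + sqrt(b)|1>:
alpha^2 = 0.9, beta^2 = 0.1
P(|0>) = alpha^2 + gamma * beta^2
= 0.9 + 0.35 * 0.1
= 0.9 + 0.0350
= 0.9350

0.9350


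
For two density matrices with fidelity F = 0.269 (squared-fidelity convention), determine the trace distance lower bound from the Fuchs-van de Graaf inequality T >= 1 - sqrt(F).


Fuchs-van de Graaf (squared-fidelity convention): 1 - sqrt(F) <= T <= sqrt(1 - F).
Lower bound: T >= 1 - sqrt(F)
sqrt(F) = sqrt(0.269) = 0.5187
T >= 1 - 0.5187
T >= 0.4813

0.4813


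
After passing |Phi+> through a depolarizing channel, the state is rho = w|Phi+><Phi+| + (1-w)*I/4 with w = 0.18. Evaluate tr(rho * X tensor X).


|Phi+> = (|00> + |11>)/sqrt(2)
For the pure Bell state, <X_A X_B> = +1 (Bell-state Pauli correlator).
The maximally-mixed part I/4 has tr(I/4 * P tensor P) = 0 for any traceless Pauli P.
So <X_A X_B>_rho = w * (+1) + (1 - w) * 0
= 0.18 * (+1)
= 0.1800

0.1800


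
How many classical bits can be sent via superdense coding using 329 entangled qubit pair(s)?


Superdense coding allows 2 classical bits per shared entangled pair.
329 pair(s) -> 2 * 329 = 658 classical bits

658


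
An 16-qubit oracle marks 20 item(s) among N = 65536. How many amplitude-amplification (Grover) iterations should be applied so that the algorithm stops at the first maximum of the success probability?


After j Grover iterations the success probability is P(j) = sin^2((2j+1)*theta), where sin(theta) = sqrt(k/N).
N = 2^16 = 65536, k = 20
sin(theta) = sqrt(k/N) = 0.01746928107
theta = arcsin(sqrt(k/N)) = 0.01747016973 rad
P(j) reaches its first maximum when (2j+1)*theta is as close as possible to pi/2, i.e. j = round(pi/(4*theta) - 1/2).
pi/(4*theta) - 1/2 = 44.4565
(For comparison, the common estimate pi/4 * sqrt(N/k) = 44.9588; the exact maximiser is used here.)
Optimal iterations = 44

44


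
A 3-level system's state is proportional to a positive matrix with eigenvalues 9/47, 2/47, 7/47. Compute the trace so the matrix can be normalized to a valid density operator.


tr(M) = sum of eigenvalues
= 9/47 + 2/47 + 7/47
= 18/47
= 0.3830

0.3830


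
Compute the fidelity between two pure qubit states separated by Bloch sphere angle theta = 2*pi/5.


For states separated by angle theta on Bloch sphere:
F = cos^2(theta/2)
theta = 2*pi/5 = 1.2566
theta/2 = 0.6283
cos(theta/2) = 0.8090
F = 0.6545

0.6545


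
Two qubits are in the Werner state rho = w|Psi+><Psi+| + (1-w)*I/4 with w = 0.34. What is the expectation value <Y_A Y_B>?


|Psi+> = (|01> + |10>)/sqrt(2)
For the pure Bell state, <Y_A Y_B> = +1 (Bell-state Pauli correlator).
The maximally-mixed part I/4 has tr(I/4 * P tensor P) = 0 for any traceless Pauli P.
So <Y_A Y_B>_rho = w * (+1) + (1 - w) * 0
= 0.34 * (+1)
= 0.3400

0.3400


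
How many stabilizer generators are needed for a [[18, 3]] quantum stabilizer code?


For an [[n,k]] stabilizer code:
Number of stabilizer generators = n - k
= 18 - 3
= 15

15


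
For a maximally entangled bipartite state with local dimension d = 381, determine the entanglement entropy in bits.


For a maximally entangled state in d x d:
S = log2(d) = log2(381)
= 8.5736

8.5736


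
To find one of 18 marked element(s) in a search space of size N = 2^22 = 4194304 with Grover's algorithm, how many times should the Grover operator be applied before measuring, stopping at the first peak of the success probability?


After j Grover iterations the success probability is P(j) = sin^2((2j+1)*theta), where sin(theta) = sqrt(k/N).
N = 2^22 = 4194304, k = 18
sin(theta) = sqrt(k/N) = 0.002071601898
theta = arcsin(sqrt(k/N)) = 0.00207160338 rad
P(j) reaches its first maximum when (2j+1)*theta is as close as possible to pi/2, i.e. j = round(pi/(4*theta) - 1/2).
pi/(4*theta) - 1/2 = 378.6257
(For comparison, the common estimate pi/4 * sqrt(N/k) = 379.1260; the exact maximiser is used here.)
Optimal iterations = 379

379


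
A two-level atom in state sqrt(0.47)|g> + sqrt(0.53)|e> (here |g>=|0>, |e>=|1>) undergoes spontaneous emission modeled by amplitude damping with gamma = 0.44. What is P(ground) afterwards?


For amplitude damping with parameter gamma on state sqrt(a)|0> + sqrt(b)|1>:
alpha^2 = 0.47, beta^2 = 0.53
P(|0>) = alpha^2 + gamma * beta^2
= 0.47 + 0.44 * 0.53
= 0.47 + 0.2332
= 0.7032

0.7032


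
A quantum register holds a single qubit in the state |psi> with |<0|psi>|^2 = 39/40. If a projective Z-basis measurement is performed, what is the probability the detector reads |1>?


|alpha|^2 = 39/40 = 0.9750
|beta|^2 = 1 - 39/40 = 1/40 = 0.0250
P(|1>) = |beta|^2 = 0.0250

0.0250


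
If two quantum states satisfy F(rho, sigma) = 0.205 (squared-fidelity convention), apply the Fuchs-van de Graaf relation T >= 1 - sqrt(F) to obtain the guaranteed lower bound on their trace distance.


Fuchs-van de Graaf (squared-fidelity convention): 1 - sqrt(F) <= T <= sqrt(1 - F).
Lower bound: T >= 1 - sqrt(F)
sqrt(F) = sqrt(0.205) = 0.4528
T >= 1 - 0.4528
T >= 0.5472

0.5472


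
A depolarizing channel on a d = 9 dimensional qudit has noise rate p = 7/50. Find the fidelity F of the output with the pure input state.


F = (1-p) + p/d
= (1 - 0.1400) + 0.1400/9
= 0.8600 + 0.0156
= 0.8756

0.8756


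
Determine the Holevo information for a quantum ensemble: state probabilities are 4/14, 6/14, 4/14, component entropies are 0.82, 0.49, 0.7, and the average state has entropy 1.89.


chi = S(rho) - sum_i p_i * S(rho_i)
Weighted entropy = 4/14 * 0.82 + 6/14 * 0.49 + 4/14 * 0.7
= 0.6443
chi = 1.89 - 0.6443
= 1.2457

1.2457


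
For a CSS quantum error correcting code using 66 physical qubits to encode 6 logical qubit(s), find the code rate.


Code rate R = k/n
= 6/66
= 0.0909

0.0909


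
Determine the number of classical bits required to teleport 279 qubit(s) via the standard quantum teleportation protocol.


Quantum teleportation requires 2 classical bits per qubit teleported.
279 qubit(s) -> 2 * 279 = 558 classical bits

558


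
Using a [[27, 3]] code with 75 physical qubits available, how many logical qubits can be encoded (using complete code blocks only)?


Each code block uses 27 physical qubits for 3 logical qubit(s).
Number of complete blocks = floor(75 / 27) = 2
Logical qubits = 2 * 3
= 6

6


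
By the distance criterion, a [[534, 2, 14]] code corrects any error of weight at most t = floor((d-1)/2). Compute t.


Code parameters: [[534, 2, 14]], distance d = 14.
Number of correctable errors = floor((d-1)/2)
= floor((14 - 1)/2)
= floor(13/2)
= 6

6


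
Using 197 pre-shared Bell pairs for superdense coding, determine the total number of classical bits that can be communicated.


Superdense coding allows 2 classical bits per shared entangled pair.
197 pair(s) -> 2 * 197 = 394 classical bits

394


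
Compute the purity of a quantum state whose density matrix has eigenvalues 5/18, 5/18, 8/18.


tr(rho^2) = sum of eigenvalues squared
= (5/18)^2 + (5/18)^2 + (8/18)^2
= (25 + 25 + 64) / 324
= 114/324
= 0.3519

0.3519


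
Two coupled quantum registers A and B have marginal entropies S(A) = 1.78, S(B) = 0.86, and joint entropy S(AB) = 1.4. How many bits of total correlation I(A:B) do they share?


I(A:B) = S(A) + S(B) - S(AB)
= 1.78 + 0.86 - 1.4
= 1.2400

1.2400


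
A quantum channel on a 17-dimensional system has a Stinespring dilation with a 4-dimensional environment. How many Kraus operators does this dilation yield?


Tracing out the environment in an orthonormal basis {|i>_E} gives Kraus operators K_i = <i|_E U |0>_E.
Number of Kraus operators = dim(H_env) = d_env
= 4

4


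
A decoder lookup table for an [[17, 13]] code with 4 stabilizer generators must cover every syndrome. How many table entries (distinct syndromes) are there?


Each stabilizer generator gives a binary (+1 or -1) measurement outcome.
With 4 independent generators:
Total syndromes = 2^4
= 16

16


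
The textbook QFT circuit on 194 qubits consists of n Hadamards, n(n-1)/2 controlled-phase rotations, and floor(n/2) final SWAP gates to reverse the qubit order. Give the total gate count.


Hadamard gates: 194
Controlled rotations: n*(n-1)/2 = 194*193/2 = 18721
SWAP gates: floor(n/2) = floor(194/2) = 97
Total = 194 + 18721 + 97
= 19012

19012


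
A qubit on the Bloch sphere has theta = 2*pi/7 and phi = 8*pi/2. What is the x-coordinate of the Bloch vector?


theta = 0.8976, phi = 12.5664
r_x = sin(theta)*cos(phi) = 0.7818 * 1.0000
r_x = 0.7818

0.7818


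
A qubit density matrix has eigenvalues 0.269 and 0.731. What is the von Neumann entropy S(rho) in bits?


S = -p*log2(p) - (1-p)*log2(1-p)
p = 0.2690, 1-p = 0.7310
= -0.2690 * log2(0.2690) - 0.7310 * log2(0.7310)
= -(-0.5096) - (-0.3305)
= 0.8400

0.8400


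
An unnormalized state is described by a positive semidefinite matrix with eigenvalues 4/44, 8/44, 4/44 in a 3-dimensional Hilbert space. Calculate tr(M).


tr(M) = sum of eigenvalues
= 4/44 + 8/44 + 4/44
= 16/44
= 0.3636

0.3636


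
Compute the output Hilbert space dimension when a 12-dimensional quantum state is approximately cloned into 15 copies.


Output space = H^(tensor 15) where dim(H) = 12
dim = 12^15
= 144 (after 2 factors)
= 1728 (after 3 factors)
= 20736 (after 4 factors)
= 248832 (after 5 factors)
= 2985984 (after 6 factors)
= 35831808 (after 7 factors)
= 429981696 (after 8 factors)
= 5159780352 (after 9 factors)
= 61917364224 (after 10 factors)
= 743008370688 (after 11 factors)
= 8916100448256 (after 12 factors)
= 106993205379072 (after 13 factors)
= 1283918464548864 (after 14 factors)
= 15407021574586368 (after 15 factors)
= 15407021574586368

15407021574586368


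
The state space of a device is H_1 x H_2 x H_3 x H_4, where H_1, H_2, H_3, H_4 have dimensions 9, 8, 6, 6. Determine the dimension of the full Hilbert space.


dim(H_1 x H_2 x H_3 x H_4) = 9 * 8 * 6 * 6
= 72 * 6 * 6
= 432 * 6
= 2592

2592


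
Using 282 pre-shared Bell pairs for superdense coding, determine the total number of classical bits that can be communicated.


Superdense coding allows 2 classical bits per shared entangled pair.
282 pair(s) -> 2 * 282 = 564 classical bits

564


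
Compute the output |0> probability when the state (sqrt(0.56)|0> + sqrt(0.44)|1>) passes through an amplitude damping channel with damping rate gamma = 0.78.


For amplitude damping with parameter gamma on state sqrt(a)|0> + sqrt(b)|1>:
alpha^2 = 0.56, beta^2 = 0.44
P(|0>) = alpha^2 + gamma * beta^2
= 0.56 + 0.78 * 0.44
= 0.56 + 0.3432
= 0.9032

0.9032


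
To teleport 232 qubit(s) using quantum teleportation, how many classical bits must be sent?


Quantum teleportation requires 2 classical bits per qubit teleported.
232 qubit(s) -> 2 * 232 = 464 classical bits

464


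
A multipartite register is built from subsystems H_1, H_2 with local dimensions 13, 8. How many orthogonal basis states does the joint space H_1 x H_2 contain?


dim(H_1 x H_2) = 13 * 8
= 104

104


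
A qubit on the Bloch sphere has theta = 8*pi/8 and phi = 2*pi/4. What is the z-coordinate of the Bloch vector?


theta = 3.1416, phi = 1.5708
r_z = cos(theta) = -1.0000

-1.0000


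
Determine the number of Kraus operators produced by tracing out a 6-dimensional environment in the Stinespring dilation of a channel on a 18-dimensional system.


Tracing out the environment in an orthonormal basis {|i>_E} gives Kraus operators K_i = <i|_E U |0>_E.
Number of Kraus operators = dim(H_env) = d_env
= 6

6


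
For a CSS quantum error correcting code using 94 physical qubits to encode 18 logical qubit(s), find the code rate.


Code rate R = k/n
= 18/94
= 0.1915

0.1915


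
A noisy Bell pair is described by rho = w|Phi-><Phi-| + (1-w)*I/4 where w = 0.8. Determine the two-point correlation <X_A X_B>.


|Phi-> = (|00> - |11>)/sqrt(2)
For the pure Bell state, <X_A X_B> = -1 (Bell-state Pauli correlator).
The maximally-mixed part I/4 has tr(I/4 * P tensor P) = 0 for any traceless Pauli P.
So <X_A X_B>_rho = w * (-1) + (1 - w) * 0
= 0.8 * (-1)
= -0.8000

-0.8000


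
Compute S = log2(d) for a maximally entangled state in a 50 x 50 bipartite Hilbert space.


For a maximally entangled state in d x d:
S = log2(d) = log2(50)
= 5.6439

5.6439


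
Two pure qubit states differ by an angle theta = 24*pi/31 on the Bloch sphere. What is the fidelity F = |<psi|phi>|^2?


For states separated by angle theta on Bloch sphere:
F = cos^2(theta/2)
theta = 24*pi/31 = 2.4322
theta/2 = 1.2161
cos(theta/2) = 0.3473
F = 0.1206

0.1206


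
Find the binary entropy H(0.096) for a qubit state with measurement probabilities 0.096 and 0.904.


S = -p*log2(p) - (1-p)*log2(1-p)
p = 0.0960, 1-p = 0.9040
= -0.0960 * log2(0.0960) - 0.9040 * log2(0.9040)
= -(-0.3246) - (-0.1316)
= 0.4562

0.4562


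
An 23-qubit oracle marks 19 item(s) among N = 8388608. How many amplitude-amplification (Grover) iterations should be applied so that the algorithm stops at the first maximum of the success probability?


After j Grover iterations the success probability is P(j) = sin^2((2j+1)*theta), where sin(theta) = sqrt(k/N).
N = 2^23 = 8388608, k = 19
sin(theta) = sqrt(k/N) = 0.001504983887
theta = arcsin(sqrt(k/N)) = 0.001504984456 rad
P(j) reaches its first maximum when (2j+1)*theta is as close as possible to pi/2, i.e. j = round(pi/(4*theta) - 1/2).
pi/(4*theta) - 1/2 = 521.3646
(For comparison, the common estimate pi/4 * sqrt(N/k) = 521.8648; the exact maximiser is used here.)
Optimal iterations = 521

521


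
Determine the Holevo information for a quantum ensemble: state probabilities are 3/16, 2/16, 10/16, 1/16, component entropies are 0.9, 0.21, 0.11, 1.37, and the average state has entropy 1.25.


chi = S(rho) - sum_i p_i * S(rho_i)
Weighted entropy = 3/16 * 0.9 + 2/16 * 0.21 + 10/16 * 0.11 + 1/16 * 1.37
= 0.3494
chi = 1.25 - 0.3494
= 0.9006

0.9006


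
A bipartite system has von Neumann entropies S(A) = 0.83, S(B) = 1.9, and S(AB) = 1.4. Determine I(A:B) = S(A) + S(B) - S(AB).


I(A:B) = S(A) + S(B) - S(AB)
= 0.83 + 1.9 - 1.4
= 1.3300

1.3300


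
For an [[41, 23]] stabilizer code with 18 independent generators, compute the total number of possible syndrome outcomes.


Each stabilizer generator gives a binary (+1 or -1) measurement outcome.
With 18 independent generators:
Total syndromes = 2^18
= 262144

262144


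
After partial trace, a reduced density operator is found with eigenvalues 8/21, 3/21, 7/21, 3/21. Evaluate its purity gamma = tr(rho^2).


tr(rho^2) = sum of eigenvalues squared
= (8/21)^2 + (3/21)^2 + (7/21)^2 + (3/21)^2
= (64 + 9 + 49 + 9) / 441
= 131/441
= 0.2971

0.2971


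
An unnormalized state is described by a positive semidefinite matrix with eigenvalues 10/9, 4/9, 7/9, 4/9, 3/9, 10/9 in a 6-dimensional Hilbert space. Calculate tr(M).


tr(M) = sum of eigenvalues
= 10/9 + 4/9 + 7/9 + 4/9 + 3/9 + 10/9
= 38/9
= 4.2222

4.2222


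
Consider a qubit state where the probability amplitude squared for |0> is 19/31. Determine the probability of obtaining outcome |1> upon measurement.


|alpha|^2 = 19/31 = 0.6129
|beta|^2 = 1 - 19/31 = 12/31 = 0.3871
P(|1>) = |beta|^2 = 0.3871

0.3871


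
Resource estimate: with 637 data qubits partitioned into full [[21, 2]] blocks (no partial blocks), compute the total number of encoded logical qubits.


Each code block uses 21 physical qubits for 2 logical qubit(s).
Number of complete blocks = floor(637 / 21) = 30
Logical qubits = 30 * 2
= 60

60


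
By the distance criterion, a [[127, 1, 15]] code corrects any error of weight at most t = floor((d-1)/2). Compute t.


Code parameters: [[127, 1, 15]], distance d = 15.
Number of correctable errors = floor((d-1)/2)
= floor((15 - 1)/2)
= floor(14/2)
= 7

7


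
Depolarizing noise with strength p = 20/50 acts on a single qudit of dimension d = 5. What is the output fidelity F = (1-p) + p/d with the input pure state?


F = (1-p) + p/d
= (1 - 0.4000) + 0.4000/5
= 0.6000 + 0.0800
= 0.6800

0.6800


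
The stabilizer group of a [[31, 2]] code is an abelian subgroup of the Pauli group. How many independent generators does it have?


For an [[n,k]] stabilizer code:
Number of stabilizer generators = n - k
= 31 - 2
= 29

29


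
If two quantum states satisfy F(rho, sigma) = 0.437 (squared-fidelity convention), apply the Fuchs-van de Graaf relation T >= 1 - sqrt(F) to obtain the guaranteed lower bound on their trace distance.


Fuchs-van de Graaf (squared-fidelity convention): 1 - sqrt(F) <= T <= sqrt(1 - F).
Lower bound: T >= 1 - sqrt(F)
sqrt(F) = sqrt(0.437) = 0.6611
T >= 1 - 0.6611
T >= 0.3389

0.3389


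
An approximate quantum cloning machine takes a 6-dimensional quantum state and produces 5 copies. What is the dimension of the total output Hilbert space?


Output space = H^(tensor 5) where dim(H) = 6
dim = 6^5
= 36 (after 2 factors)
= 216 (after 3 factors)
= 1296 (after 4 factors)
= 7776 (after 5 factors)
= 7776

7776


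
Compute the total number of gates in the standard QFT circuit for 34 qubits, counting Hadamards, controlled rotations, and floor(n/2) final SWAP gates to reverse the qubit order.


Hadamard gates: 34
Controlled rotations: n*(n-1)/2 = 34*33/2 = 561
SWAP gates: floor(n/2) = floor(34/2) = 17
Total = 34 + 561 + 17
= 612

612


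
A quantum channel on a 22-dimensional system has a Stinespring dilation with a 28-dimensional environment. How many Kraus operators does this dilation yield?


Tracing out the environment in an orthonormal basis {|i>_E} gives Kraus operators K_i = <i|_E U |0>_E.
Number of Kraus operators = dim(H_env) = d_env
= 28

28


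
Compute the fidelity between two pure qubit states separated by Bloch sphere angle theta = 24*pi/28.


For states separated by angle theta on Bloch sphere:
F = cos^2(theta/2)
theta = 24*pi/28 = 2.6928
theta/2 = 1.3464
cos(theta/2) = 0.2225
F = 0.0495

0.0495


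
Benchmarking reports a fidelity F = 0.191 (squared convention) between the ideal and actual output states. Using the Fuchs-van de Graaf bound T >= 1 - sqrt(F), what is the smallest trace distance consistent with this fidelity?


Fuchs-van de Graaf (squared-fidelity convention): 1 - sqrt(F) <= T <= sqrt(1 - F).
Lower bound: T >= 1 - sqrt(F)
sqrt(F) = sqrt(0.191) = 0.4370
T >= 1 - 0.4370
T >= 0.5630

0.5630
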